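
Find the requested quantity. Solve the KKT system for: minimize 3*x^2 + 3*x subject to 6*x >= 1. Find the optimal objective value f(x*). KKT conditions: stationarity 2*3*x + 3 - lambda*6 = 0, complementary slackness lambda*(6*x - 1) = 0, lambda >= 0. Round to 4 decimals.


Step 1: Try lambda = 0 (constraint inactive).
x_unc = -3/(2*3) = -0.5
Check: 6*-0.5 = -3.0 < 1 -- violated!
Step 2: Constraint must be active: 6*x = 1
x* = 1/6 = 0.1667 (rounded; the exact value 1/6 is used below)
lambda = (2*3*(1/6) + 3)/6 = 0.6667
Step 3: Compute optimal value.
f(x*) = 3*(1/6)^2 + 3*(1/6) = 0.5833


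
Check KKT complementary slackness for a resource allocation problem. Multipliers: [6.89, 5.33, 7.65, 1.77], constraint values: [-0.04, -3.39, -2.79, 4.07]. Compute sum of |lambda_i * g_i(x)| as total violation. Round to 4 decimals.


KKT complementary slackness check:
lambda_1 * g_1 = 6.89 * -0.04 = -0.2756
lambda_2 * g_2 = 5.33 * -3.39 = -18.0687
lambda_3 * g_3 = 7.65 * -2.79 = -21.3435
lambda_4 * g_4 = 1.77 * 4.07 = 7.2039
Total violation = 0.2756 + 18.0687 + 21.3435 + 7.2039 = 46.8917


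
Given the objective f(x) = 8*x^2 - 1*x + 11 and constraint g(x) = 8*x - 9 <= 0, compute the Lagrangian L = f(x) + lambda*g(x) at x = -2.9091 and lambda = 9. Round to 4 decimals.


Step 1: Evaluate f(x).
f(-2.9091) = 8*(-2.9091)^2 - 1*(-2.9091) + 11 = 81.612
Step 2: Evaluate g(x).
g(-2.9091) = 8*-2.9091 - 9 = -32.2728
Step 3: Compute Lagrangian.
L = 81.612 + 9*-32.2728 = -208.8432


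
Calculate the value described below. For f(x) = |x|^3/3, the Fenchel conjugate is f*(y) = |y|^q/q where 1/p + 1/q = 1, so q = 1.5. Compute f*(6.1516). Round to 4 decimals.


The conjugate exponent q satisfies 1/p + 1/q = 1.
p = 3, so q = 3/(3 - 1) = 1.5
|y|^q = 6.1516^1.5 = 15.2575
f*(6.1516) = 15.2575 / 1.5 = 10.1716


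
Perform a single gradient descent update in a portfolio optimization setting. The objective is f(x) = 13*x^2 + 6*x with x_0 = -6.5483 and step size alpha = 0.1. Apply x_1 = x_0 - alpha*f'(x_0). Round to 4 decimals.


We compute the gradient at x_0 and apply the update.
f'(x) = 26*x + 6
f'(-6.5483) = 26*-6.5483 + 6 = -164.2558
x_1 = -6.5483 - 0.1*-164.2558 = 9.8773


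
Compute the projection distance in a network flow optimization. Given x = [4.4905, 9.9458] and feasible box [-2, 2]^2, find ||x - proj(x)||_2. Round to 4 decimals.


Project each component onto [-2, 2].
clip(4.4905) = 2.0, clip(9.9458) = 2.0
Projection = [2.0, 2.0]
Squared diffs: [6.2026, 63.1357]
Distance = sqrt(69.3383) = 8.327


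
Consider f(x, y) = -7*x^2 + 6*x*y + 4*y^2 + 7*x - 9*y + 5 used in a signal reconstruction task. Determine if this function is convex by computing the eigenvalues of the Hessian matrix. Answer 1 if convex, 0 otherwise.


The Hessian of f(x,y) = -7*x^2 + 6*x*y + 4*y^2 + 7*x - 9*y + 5 is:
H = [[-14, 6], [6, 8]]
Trace = -14 + 8 = -6
Determinant = -14*8 - (6)^2 = -148
Discriminant = (-6)^2 - 4*-148 = 628.0
Eigenvalues: lambda_1 = -15.53, lambda_2 = 9.53
The function is not convex.

0


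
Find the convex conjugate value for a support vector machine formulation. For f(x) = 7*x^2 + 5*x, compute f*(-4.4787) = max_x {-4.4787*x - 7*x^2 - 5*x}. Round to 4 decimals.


f*(y) = sup_x {y*x - a*x^2 - b*x} = sup_x {(y-b)*x - a*x^2}
FOC: (y - b) - 2a*x = 0 => x* = (y - b)/(2a)
x* = (-4.4787 - 5)/(2*7) = -0.6771
f*(-4.4787) = (y-b)^2/(4a) = (-4.4787 - 5)^2/(4*7)
= 89.8458/28 = 3.2088


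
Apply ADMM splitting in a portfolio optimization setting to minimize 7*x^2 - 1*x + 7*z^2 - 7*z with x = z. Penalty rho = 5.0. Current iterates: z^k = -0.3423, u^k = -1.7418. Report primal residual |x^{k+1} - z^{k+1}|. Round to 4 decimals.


ADMM iteration with rho = 5.0, z^k = -0.3423, u^k = -1.7418
Step 1: x-update.
Minimize 7*x^2 - 1*x + (5.0/2)*(x + 0.3423 - 1.7418)^2
FOC: (2*7 + 5.0)*x = 1 + 5.0*(-0.3423 + 1.7418)
x^{k+1} = 0.4209
Step 2: z-update.
Minimize 7*z^2 - 7*z + (5.0/2)*(0.4209 - z - 1.7418)^2
FOC: (2*7 + 5.0)*z = 7 + 5.0*(0.4209 - 1.7418)
z^{k+1} = 0.0208
Step 3: u-update.
u^{k+1} = -1.7418 + 0.4209 - 0.0208 = -1.3417
Step 4: Primal residual = |0.4209 - 0.0208| = 0.4001


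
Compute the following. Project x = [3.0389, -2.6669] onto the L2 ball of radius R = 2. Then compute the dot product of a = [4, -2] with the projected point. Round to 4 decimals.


Step 1: Compute ||x|| (intermediates to 6 decimals).
||x|| = sqrt(3.0389^2 + (-2.6669)^2) = 4.043176
Step 2: Project.
Since ||x|| > R, scale = R/||x|| = 2/4.043176 = 0.494661, proj(x) = scale * x
proj(x) = [1.503225, -1.319211]
Step 3: Dot product.
a^T * proj(x) = 4*1.503225 - 2*(-1.319211) = 8.6513


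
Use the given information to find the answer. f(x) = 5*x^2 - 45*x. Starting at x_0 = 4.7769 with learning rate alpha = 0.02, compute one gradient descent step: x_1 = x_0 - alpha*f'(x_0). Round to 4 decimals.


We compute the gradient at x_0 and apply the update.
f'(x) = 10*x - 45
f'(4.7769) = 10*4.7769 - 45 = 2.769
x_1 = 4.7769 - 0.02*2.769 = 4.7215


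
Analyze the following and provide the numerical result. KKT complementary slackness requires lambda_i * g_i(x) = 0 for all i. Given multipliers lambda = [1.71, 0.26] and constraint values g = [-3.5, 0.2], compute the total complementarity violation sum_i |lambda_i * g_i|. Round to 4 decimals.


KKT complementary slackness check:
lambda_1 * g_1 = 1.71 * -3.5 = -5.985
lambda_2 * g_2 = 0.26 * 0.2 = 0.052
Total violation = 5.985 + 0.052 = 6.037


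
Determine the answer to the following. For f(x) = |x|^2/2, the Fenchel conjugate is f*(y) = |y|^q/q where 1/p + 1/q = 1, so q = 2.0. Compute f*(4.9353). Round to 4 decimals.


The conjugate exponent q satisfies 1/p + 1/q = 1.
p = 2, so q = 2/(2 - 1) = 2.0
|y|^q = 4.9353^2.0 = 24.3572
f*(4.9353) = 24.3572 / 2.0 = 12.1786


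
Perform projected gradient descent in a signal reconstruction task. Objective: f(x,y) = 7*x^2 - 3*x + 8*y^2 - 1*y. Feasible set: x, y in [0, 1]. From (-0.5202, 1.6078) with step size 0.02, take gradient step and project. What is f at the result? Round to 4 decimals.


Step 1: Compute gradient at (-0.5202, 1.6078).
grad_x = 2*7*-0.5202 - 3 = -10.2828
grad_y = 2*8*1.6078 - 1 = 24.7248
Step 2: Gradient step.
x_raw = -0.5202 - 0.02*-10.2828 = -0.3145
y_raw = 1.6078 - 0.02*24.7248 = 1.1133
Step 3: Project onto [0, 1].
x_proj = clip(-0.3145) = 0.0
y_proj = clip(1.1133) = 1.0
Step 4: Evaluate f.
f(0.0, 1.0) = 7.0


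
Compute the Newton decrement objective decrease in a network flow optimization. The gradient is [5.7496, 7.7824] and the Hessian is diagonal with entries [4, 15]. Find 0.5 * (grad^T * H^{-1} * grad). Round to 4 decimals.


Step 1: H is diagonal, so H^(-1) * g = [1.4374, 0.5188].
Step 2: g^T H^(-1) g = sum_i g_i^2 / H_ii
  = (5.7496)^2/4 + (7.7824)^2/15
  = 8.2645 + 4.0377 = 12.3022
Step 3: Objective decrease = 0.5 * g^T H^(-1) g = 6.1511


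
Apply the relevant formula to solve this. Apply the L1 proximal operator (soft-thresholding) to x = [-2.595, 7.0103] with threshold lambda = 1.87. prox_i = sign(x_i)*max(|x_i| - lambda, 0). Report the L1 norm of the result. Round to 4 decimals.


Soft-thresholding with lambda = 1.87:
prox(-2.595) = sign(-2.595)*max(|-2.595| - 1.87, 0) = -0.725
prox(7.0103) = sign(7.0103)*max(|7.0103| - 1.87, 0) = 5.1403
prox(x) = [-0.725, 5.1403]
||prox(x)||_1 = 0.725 + 5.1403 = 5.8653


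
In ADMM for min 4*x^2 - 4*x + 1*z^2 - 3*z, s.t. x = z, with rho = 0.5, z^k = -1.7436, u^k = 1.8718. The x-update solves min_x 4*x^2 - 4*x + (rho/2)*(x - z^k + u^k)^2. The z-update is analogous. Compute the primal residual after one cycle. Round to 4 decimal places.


ADMM iteration with rho = 0.5, z^k = -1.7436, u^k = 1.8718
Step 1: x-update.
Minimize 4*x^2 - 4*x + (0.5/2)*(x + 1.7436 + 1.8718)^2
FOC: (2*4 + 0.5)*x = 4 + 0.5*(-1.7436 - 1.8718)
x^{k+1} = 0.2579
Step 2: z-update.
Minimize 1*z^2 - 3*z + (0.5/2)*(0.2579 - z + 1.8718)^2
FOC: (2*1 + 0.5)*z = 3 + 0.5*(0.2579 + 1.8718)
z^{k+1} = 1.6259
Step 3: u-update.
u^{k+1} = 1.8718 + 0.2579 - 1.6259 = 0.5038
Step 4: Primal residual = |0.2579 - 1.6259| = 1.368


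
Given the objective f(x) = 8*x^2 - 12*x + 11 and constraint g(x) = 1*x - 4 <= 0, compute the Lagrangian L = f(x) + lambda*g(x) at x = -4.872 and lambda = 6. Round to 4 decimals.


Step 1: Evaluate f(x).
f(-4.872) = 8*(-4.872)^2 - 12*(-4.872) + 11 = 259.3551
Step 2: Evaluate g(x).
g(-4.872) = 1*-4.872 - 4 = -8.872
Step 3: Compute Lagrangian.
L = 259.3551 + 6*-8.872 = 206.1231


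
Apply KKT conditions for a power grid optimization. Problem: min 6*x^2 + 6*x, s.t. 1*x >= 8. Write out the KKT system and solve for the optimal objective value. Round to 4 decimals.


Step 1: Try lambda = 0 (constraint inactive).
x_unc = -6/(2*6) = -0.5
Check: 1*-0.5 = -0.5 < 8 -- violated!
Step 2: Constraint must be active: 1*x = 8
x* = 8/1 = 8.0
lambda = (2*6*8.0 + 6)/1 = 102.0
Step 3: Compute optimal value.
f(x*) = 6*8.0^2 + 6*8.0 = 432.0


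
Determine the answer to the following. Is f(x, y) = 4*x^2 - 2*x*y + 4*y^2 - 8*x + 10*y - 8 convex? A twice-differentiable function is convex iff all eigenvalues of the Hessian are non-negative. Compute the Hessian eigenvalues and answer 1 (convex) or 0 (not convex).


The Hessian of f(x,y) = 4*x^2 - 2*x*y + 4*y^2 - 8*x + 10*y - 8 is:
H = [[8, -2], [-2, 8]]
Trace = 8 + 8 = 16
Determinant = 8*8 - (-2)^2 = 60
Discriminant = (16)^2 - 4*60 = 16.0
Eigenvalues: lambda_1 = 6.0, lambda_2 = 10.0
The function is convex.

1


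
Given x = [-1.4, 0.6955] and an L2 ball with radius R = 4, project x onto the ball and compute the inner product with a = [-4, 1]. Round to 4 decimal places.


Step 1: Compute ||x|| (intermediates to 6 decimals).
||x|| = sqrt((-1.4)^2 + 0.6955^2) = 1.56324
Step 2: Project.
Since ||x|| <= R, proj = x (no scaling needed).
proj(x) = [-1.4, 0.6955]
Step 3: Dot product.
a^T * proj(x) = -4*(-1.4) + 1*0.6955 = 6.2955


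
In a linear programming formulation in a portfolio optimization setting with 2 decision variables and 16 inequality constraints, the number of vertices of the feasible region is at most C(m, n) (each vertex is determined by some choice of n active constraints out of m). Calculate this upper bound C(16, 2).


Each vertex corresponds to some choice of n active constraints out of m, so the number of vertices is at most C(m, n) = m! / (n!(m-n)!).
m = 16, n = 2
Numerator: 16 * 15
Denominator: 2! = 2
C(16, 2) = 120


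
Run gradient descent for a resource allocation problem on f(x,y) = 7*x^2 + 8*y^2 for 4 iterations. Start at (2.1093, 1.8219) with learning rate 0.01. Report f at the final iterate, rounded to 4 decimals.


Gradient descent on f(x,y) = 7*x^2 + 8*y^2.
Starting point: (2.1093, 1.8219), alpha = 0.01
Step 1: grad_x = 2*7*2.1093 = 29.5302, grad_y = 2*8*1.8219 = 29.1504
  x_1 = 2.1093 - 0.01*29.5302 = 1.814
  y_1 = 1.8219 - 0.01*29.1504 = 1.5304
Step 2: grad_x = 2*7*1.814 = 25.396, grad_y = 2*8*1.5304 = 24.4863
  x_2 = 1.814 - 0.01*25.396 = 1.56
  y_2 = 1.5304 - 0.01*24.4863 = 1.2855
Step 3: grad_x = 2*7*1.56 = 21.8405, grad_y = 2*8*1.2855 = 20.5685
  x_3 = 1.56 - 0.01*21.8405 = 1.3416
  y_3 = 1.2855 - 0.01*20.5685 = 1.0798
Step 4: grad_x = 2*7*1.3416 = 18.7829, grad_y = 2*8*1.0798 = 17.2776
  x_4 = 1.3416 - 0.01*18.7829 = 1.1538
  y_4 = 1.0798 - 0.01*17.2776 = 0.9071
f(1.1538, 0.9071) = 7*1.1538^2 + 8*0.9071^2 = 15.9011


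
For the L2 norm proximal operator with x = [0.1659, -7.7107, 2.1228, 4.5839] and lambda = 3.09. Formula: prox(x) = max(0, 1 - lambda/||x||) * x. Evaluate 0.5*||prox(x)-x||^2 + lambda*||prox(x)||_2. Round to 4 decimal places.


Step 1: Compute ||x||.
||x|| = 9.2196
Step 2: Compute scaling factor.
scale = max(0, 1 - 3.09/9.2196) = 0.6648
Step 3: prox(x) = [0.1103, -5.1264, 1.4113, 3.0476]
||prox(x)|| = 6.1296
Step 4: Proximal objective.
0.5*||prox-x||^2 = 4.7741
lambda*||prox|| = 18.9405
Total = 23.7145


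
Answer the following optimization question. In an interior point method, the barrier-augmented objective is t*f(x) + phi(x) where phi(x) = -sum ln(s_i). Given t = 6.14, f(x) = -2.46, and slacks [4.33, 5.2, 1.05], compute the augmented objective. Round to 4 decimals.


Step 1: Compute log-barrier.
ln values: [1.4656, 1.6487, 0.0488]
phi = -(1.4656 + 1.6487 + 0.0488) = -3.163
Step 2: Compute augmented objective.
t*f(x) = 6.14*-2.46 = -15.1044
Total = -15.1044 - 3.163 = -18.2674


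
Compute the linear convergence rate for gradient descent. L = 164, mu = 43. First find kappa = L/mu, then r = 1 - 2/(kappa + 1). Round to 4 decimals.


Step 1: Compute the condition number.
kappa = L/mu = 164/43 = 3.814
Step 2: Compute the convergence rate.
r = 1 - 2/(kappa + 1) = 1 - 2*mu/(L + mu) = (L - mu)/(L + mu) = 121/207 = 0.5845


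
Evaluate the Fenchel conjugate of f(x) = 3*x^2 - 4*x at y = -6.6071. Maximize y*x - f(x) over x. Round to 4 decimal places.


f*(y) = sup_x {y*x - a*x^2 - b*x} = sup_x {(y-b)*x - a*x^2}
FOC: (y - b) - 2a*x = 0 => x* = (y - b)/(2a)
x* = (-6.6071 + 4)/(2*3) = -0.4345
f*(-6.6071) = (y-b)^2/(4a) = (-6.6071 + 4)^2/(4*3)
= 6.797/12 = 0.5664


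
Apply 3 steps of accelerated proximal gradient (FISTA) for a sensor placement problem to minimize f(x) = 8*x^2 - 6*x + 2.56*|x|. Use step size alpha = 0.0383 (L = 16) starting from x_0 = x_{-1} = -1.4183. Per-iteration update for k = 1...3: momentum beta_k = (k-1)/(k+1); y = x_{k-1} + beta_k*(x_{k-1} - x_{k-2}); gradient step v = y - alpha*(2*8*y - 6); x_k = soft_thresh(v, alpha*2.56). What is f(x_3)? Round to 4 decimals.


FISTA on f(x) = 8*x^2 - 6*x + 2.56*|x|
L = 16, alpha = 0.0383
Iteration 1: beta = 0.0, y = -1.4183 + 0.0*(-1.4183 + 1.4183) = -1.4183
  grad(y) = -28.6928, v = y - alpha*grad = -0.3194
  prox(v) = soft_thresh(-0.3194, 0.098) = -0.2213
Iteration 2: beta = 0.3333, y = -0.2213 + 0.3333*(-0.2213 + 1.4183) = 0.1777
  grad(y) = -3.1572, v = y - alpha*grad = 0.2986
  prox(v) = soft_thresh(0.2986, 0.098) = 0.2005
Iteration 3: beta = 0.5, y = 0.2005 + 0.5*(0.2005 + 0.2213) = 0.4115
  grad(y) = 0.5837, v = y - alpha*grad = 0.3891
  prox(v) = soft_thresh(0.3891, 0.098) = 0.2911
f(x_3) = 8*0.2911^2 - 6*0.2911 + 2.56*|0.2911| = -0.3235


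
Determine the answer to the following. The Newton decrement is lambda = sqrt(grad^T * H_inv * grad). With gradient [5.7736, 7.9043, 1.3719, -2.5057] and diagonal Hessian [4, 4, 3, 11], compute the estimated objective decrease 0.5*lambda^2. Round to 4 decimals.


Step 1: H is diagonal, so H^(-1) * g = [1.4434, 1.9761, 0.4573, -0.2278].
Step 2: g^T H^(-1) g = sum_i g_i^2 / H_ii
  = (5.7736)^2/4 + (7.9043)^2/4 + (1.3719)^2/3 + (-2.5057)^2/11
  = 8.3336 + 15.6195 + 0.6274 + 0.5708 = 25.1512
Step 3: Objective decrease = 0.5 * g^T H^(-1) g = 12.5756


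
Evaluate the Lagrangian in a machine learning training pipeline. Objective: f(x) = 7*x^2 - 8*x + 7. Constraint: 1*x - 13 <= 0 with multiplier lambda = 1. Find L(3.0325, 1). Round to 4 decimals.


Step 1: Evaluate f(x).
f(3.0325) = 7*3.0325^2 - 8*3.0325 + 7 = 47.1124
Step 2: Evaluate g(x).
g(3.0325) = 1*3.0325 - 13 = -9.9675
Step 3: Compute Lagrangian.
L = 47.1124 + 1*-9.9675 = 37.1449


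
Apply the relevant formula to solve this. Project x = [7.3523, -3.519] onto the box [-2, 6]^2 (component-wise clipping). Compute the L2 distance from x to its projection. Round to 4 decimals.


Project each component onto [-2, 6].
clip(7.3523) = 6.0, clip(-3.519) = -2.0
Projection = [6.0, -2.0]
Squared diffs: [1.8287, 2.3074]
Distance = sqrt(4.1361) = 2.0337


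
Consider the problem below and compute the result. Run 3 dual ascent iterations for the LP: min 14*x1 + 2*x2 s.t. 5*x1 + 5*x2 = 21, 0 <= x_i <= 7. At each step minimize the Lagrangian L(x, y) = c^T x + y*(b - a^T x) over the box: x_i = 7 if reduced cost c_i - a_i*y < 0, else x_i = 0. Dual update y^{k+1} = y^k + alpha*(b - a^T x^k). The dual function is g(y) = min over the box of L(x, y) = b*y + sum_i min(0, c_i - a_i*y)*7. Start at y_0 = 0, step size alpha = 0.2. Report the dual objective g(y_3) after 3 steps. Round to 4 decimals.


Dual ascent for LP: min 14*x1 + 2*x2, 5*x1 + 5*x2 = 21, 0 <= x_i <= 7
Step 1: y^k = 0.0, reduced costs: (14.0, 2.0)
  x^k = (0.0, 0.0), subgradient = b - a^T x = 21.0
  y^{k+1} = 0.0 + 0.2*21.0 = 4.2
Step 2: y^k = 4.2, reduced costs: (-7.0, -19.0)
  x^k = (7.0, 7.0), subgradient = b - a^T x = -49.0
  y^{k+1} = 4.2 + 0.2*-49.0 = -5.6
Step 3: y^k = -5.6, reduced costs: (42.0, 30.0)
  x^k = (0.0, 0.0), subgradient = b - a^T x = 21.0
  y^{k+1} = -5.6 + 0.2*21.0 = -1.4
Dual objective at y_3 = -1.4: reduced costs (21.0, 9.0), box minimizer x = (0.0, 0.0)
g(y_3) = b*y + (c1 - a1*y)*x1 + (c2 - a2*y)*x2 = 21*(-1.4) + 21.0*0.0 + 9.0*0.0 = -29.4 + 0.0 + 0.0 = -29.4


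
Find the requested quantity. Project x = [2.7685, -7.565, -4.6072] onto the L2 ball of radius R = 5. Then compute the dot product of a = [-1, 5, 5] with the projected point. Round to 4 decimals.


Step 1: Compute ||x|| (intermediates to 6 decimals).
||x|| = sqrt(2.7685^2 + (-7.565)^2 + (-4.6072)^2) = 9.280092
Step 2: Project.
Since ||x|| > R, scale = R/||x|| = 5/9.280092 = 0.538788, proj(x) = scale * x
proj(x) = [1.491635, -4.075931, -2.482304]
Step 3: Dot product.
a^T * proj(x) = -1*1.491635 + 5*(-4.075931) + 5*(-2.482304) = -34.2828


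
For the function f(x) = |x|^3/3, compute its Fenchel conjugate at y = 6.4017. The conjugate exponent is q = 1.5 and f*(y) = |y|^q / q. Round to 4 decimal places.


The conjugate exponent q satisfies 1/p + 1/q = 1.
p = 3, so q = 3/(3 - 1) = 1.5
|y|^q = 6.4017^1.5 = 16.1973
f*(6.4017) = 16.1973 / 1.5 = 10.7982


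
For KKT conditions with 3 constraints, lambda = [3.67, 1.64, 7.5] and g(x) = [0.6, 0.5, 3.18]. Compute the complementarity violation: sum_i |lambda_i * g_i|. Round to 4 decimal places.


KKT complementary slackness check:
lambda_1 * g_1 = 3.67 * 0.6 = 2.202
lambda_2 * g_2 = 1.64 * 0.5 = 0.82
lambda_3 * g_3 = 7.5 * 3.18 = 23.85
Total violation = 2.202 + 0.82 + 23.85 = 26.872


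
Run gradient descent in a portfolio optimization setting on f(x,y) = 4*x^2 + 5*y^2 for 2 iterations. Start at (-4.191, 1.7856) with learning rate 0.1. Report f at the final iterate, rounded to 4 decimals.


Gradient descent on f(x,y) = 4*x^2 + 5*y^2.
Starting point: (-4.191, 1.7856), alpha = 0.1
Step 1: grad_x = 2*4*-4.191 = -33.528, grad_y = 2*5*1.7856 = 17.856
  x_1 = -4.191 - 0.1*-33.528 = -0.8382
  y_1 = 1.7856 - 0.1*17.856 = -0.0
Step 2: grad_x = 2*4*-0.8382 = -6.7056, grad_y = 2*5*-0.0 = -0.0
  x_2 = -0.8382 - 0.1*-6.7056 = -0.1676
  y_2 = -0.0 - 0.1*-0.0 = 0.0
f(-0.1676, 0.0) = 4*(-0.1676)^2 + 5*0.0^2 = 0.1124


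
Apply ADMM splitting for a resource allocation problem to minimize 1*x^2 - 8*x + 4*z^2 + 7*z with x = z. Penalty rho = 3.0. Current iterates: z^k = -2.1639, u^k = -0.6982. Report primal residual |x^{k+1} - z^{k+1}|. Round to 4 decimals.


ADMM iteration with rho = 3.0, z^k = -2.1639, u^k = -0.6982
Step 1: x-update.
Minimize 1*x^2 - 8*x + (3.0/2)*(x + 2.1639 - 0.6982)^2
FOC: (2*1 + 3.0)*x = 8 + 3.0*(-2.1639 + 0.6982)
x^{k+1} = 0.7206
Step 2: z-update.
Minimize 4*z^2 + 7*z + (3.0/2)*(0.7206 - z - 0.6982)^2
FOC: (2*4 + 3.0)*z = -7 + 3.0*(0.7206 - 0.6982)
z^{k+1} = -0.6303
Step 3: u-update.
u^{k+1} = -0.6982 + 0.7206 + 0.6303 = 0.6526
Step 4: Primal residual = |0.7206 + 0.6303| = 1.3508


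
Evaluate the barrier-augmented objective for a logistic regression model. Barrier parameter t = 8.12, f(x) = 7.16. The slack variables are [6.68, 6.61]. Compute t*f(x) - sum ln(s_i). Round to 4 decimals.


Step 1: Compute log-barrier.
ln values: [1.8991, 1.8886]
phi = -(1.8991 + 1.8886) = -3.7877
Step 2: Compute augmented objective.
t*f(x) = 8.12*7.16 = 58.1392
Total = 58.1392 - 3.7877 = 54.3515


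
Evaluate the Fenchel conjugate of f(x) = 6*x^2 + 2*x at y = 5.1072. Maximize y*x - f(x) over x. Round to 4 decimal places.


f*(y) = sup_x {y*x - a*x^2 - b*x} = sup_x {(y-b)*x - a*x^2}
FOC: (y - b) - 2a*x = 0 => x* = (y - b)/(2a)
x* = (5.1072 - 2)/(2*6) = 0.2589
f*(5.1072) = (y-b)^2/(4a) = (5.1072 - 2)^2/(4*6)
= 9.6547/24 = 0.4023


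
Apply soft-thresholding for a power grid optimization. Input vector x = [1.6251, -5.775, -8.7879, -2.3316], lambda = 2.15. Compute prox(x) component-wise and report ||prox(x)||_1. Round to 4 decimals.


Soft-thresholding with lambda = 2.15:
prox(1.6251) = sign(1.6251)*max(|1.6251| - 2.15, 0) = 0.0
prox(-5.775) = sign(-5.775)*max(|-5.775| - 2.15, 0) = -3.625
prox(-8.7879) = sign(-8.7879)*max(|-8.7879| - 2.15, 0) = -6.6379
prox(-2.3316) = sign(-2.3316)*max(|-2.3316| - 2.15, 0) = -0.1816
prox(x) = [0.0, -3.625, -6.6379, -0.1816]
||prox(x)||_1 = 0.0 + 3.625 + 6.6379 + 0.1816 = 10.4445


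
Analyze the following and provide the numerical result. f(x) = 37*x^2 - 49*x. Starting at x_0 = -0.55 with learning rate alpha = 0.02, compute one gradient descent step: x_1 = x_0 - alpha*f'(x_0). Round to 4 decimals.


We compute the gradient at x_0 and apply the update.
f'(x) = 74*x - 49
f'(-0.55) = 74*-0.55 - 49 = -89.7
x_1 = -0.55 - 0.02*-89.7 = 1.244


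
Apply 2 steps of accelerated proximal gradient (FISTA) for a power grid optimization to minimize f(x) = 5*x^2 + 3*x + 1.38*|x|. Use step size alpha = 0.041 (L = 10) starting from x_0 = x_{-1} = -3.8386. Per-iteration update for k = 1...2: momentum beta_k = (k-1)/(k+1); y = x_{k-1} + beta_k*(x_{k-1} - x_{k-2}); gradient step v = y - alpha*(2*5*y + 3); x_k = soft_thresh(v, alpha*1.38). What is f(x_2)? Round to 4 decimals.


FISTA on f(x) = 5*x^2 + 3*x + 1.38*|x|
L = 10, alpha = 0.041
Iteration 1: beta = 0.0, y = -3.8386 + 0.0*(-3.8386 + 3.8386) = -3.8386
  grad(y) = -35.386, v = y - alpha*grad = -2.3878
  prox(v) = soft_thresh(-2.3878, 0.0566) = -2.3312
Iteration 2: beta = 0.3333, y = -2.3312 + 0.3333*(-2.3312 + 3.8386) = -1.8287
  grad(y) = -15.2873, v = y - alpha*grad = -1.2019
  prox(v) = soft_thresh(-1.2019, 0.0566) = -1.1454
f(x_2) = 5*(-1.1454)^2 + 3*(-1.1454) + 1.38*|-1.1454| = 4.7038


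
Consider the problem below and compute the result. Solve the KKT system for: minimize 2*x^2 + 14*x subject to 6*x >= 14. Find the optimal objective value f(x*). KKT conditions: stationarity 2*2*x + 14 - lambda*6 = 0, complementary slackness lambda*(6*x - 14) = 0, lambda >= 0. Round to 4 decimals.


Step 1: Try lambda = 0 (constraint inactive).
x_unc = -14/(2*2) = -3.5
Check: 6*-3.5 = -21.0 < 14 -- violated!
Step 2: Constraint must be active: 6*x = 14
x* = 14/6 = 7/3 = 2.3333 (rounded; the exact value 7/3 is used below)
lambda = (2*2*(7/3) + 14)/6 = 3.8889
Step 3: Compute optimal value.
f(x*) = 2*(7/3)^2 + 14*(7/3) = 43.5556


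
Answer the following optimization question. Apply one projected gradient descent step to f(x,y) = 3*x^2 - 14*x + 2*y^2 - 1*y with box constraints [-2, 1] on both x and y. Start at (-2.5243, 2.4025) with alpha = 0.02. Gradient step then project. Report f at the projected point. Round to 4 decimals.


Step 1: Compute gradient at (-2.5243, 2.4025).
grad_x = 2*3*-2.5243 - 14 = -29.1458
grad_y = 2*2*2.4025 - 1 = 8.61
Step 2: Gradient step.
x_raw = -2.5243 - 0.02*-29.1458 = -1.9414
y_raw = 2.4025 - 0.02*8.61 = 2.2303
Step 3: Project onto [-2, 1].
x_proj = clip(-1.9414) = -1.9414
y_proj = clip(2.2303) = 1.0
Step 4: Evaluate f.
f(-1.9414, 1.0) = 39.4863


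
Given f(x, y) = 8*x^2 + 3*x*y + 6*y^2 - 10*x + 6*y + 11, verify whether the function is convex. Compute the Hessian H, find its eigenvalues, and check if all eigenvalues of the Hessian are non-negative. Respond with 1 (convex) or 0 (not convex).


The Hessian of f(x,y) = 8*x^2 + 3*x*y + 6*y^2 - 10*x + 6*y + 11 is:
H = [[16, 3], [3, 12]]
Trace = 16 + 12 = 28
Determinant = 16*12 - (3)^2 = 183
Discriminant = (28)^2 - 4*183 = 52.0
Eigenvalues: lambda_1 = 10.3944, lambda_2 = 17.6056
The function is convex.

1


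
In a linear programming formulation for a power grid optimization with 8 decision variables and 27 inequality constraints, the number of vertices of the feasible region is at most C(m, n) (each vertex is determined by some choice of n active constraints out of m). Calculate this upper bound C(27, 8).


Each vertex corresponds to some choice of n active constraints out of m, so the number of vertices is at most C(m, n) = m! / (n!(m-n)!).
m = 27, n = 8
Numerator: 27 * 26 * 25 * 24 * 23 * 22 * 21 * 20
Denominator: 8! = 40320
C(27, 8) = 2220075


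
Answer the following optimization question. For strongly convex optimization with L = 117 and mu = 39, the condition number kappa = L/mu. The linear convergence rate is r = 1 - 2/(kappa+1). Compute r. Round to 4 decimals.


Step 1: Compute the condition number.
kappa = L/mu = 117/39 = 3.0
Step 2: Compute the convergence rate.
r = 1 - 2/(kappa + 1) = 1 - 2*mu/(L + mu) = (L - mu)/(L + mu) = 78/156 = 0.5


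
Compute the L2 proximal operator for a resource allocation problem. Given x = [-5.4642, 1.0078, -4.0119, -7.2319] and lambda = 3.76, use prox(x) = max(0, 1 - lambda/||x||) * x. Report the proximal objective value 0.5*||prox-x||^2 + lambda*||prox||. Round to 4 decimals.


Step 1: Compute ||x||.
||x|| = 9.9634
Step 2: Compute scaling factor.
scale = max(0, 1 - 3.76/9.9634) = 0.6226
Step 3: prox(x) = [-3.4021, 0.6275, -2.4979, -4.5027]
||prox(x)|| = 6.2034
Step 4: Proximal objective.
0.5*||prox-x||^2 = 7.0688
lambda*||prox|| = 23.3248
Total = 30.3935


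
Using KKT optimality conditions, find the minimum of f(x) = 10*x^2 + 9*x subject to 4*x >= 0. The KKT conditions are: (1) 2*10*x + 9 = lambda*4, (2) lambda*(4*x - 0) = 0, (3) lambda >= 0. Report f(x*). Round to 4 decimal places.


Step 1: Try lambda = 0 (constraint inactive).
x_unc = -9/(2*10) = -0.45
Check: 4*-0.45 = -1.8 < 0 -- violated!
Step 2: Constraint must be active: 4*x = 0
x* = 0/4 = 0.0
lambda = (2*10*0.0 + 9)/4 = 2.25
Step 3: Compute optimal value.
f(x*) = 10*0.0^2 + 9*0.0 = 0.0


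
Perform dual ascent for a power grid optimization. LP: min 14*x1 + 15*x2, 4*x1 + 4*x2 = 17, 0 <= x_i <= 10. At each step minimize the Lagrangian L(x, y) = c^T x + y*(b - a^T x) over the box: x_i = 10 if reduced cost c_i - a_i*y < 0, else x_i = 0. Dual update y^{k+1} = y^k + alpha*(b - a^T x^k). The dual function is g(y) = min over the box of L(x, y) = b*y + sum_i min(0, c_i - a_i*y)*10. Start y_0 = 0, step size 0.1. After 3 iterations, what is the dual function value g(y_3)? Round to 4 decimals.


Dual ascent for LP: min 14*x1 + 15*x2, 4*x1 + 4*x2 = 17, 0 <= x_i <= 10
Step 1: y^k = 0.0, reduced costs: (14.0, 15.0)
  x^k = (0.0, 0.0), subgradient = b - a^T x = 17.0
  y^{k+1} = 0.0 + 0.1*17.0 = 1.7
Step 2: y^k = 1.7, reduced costs: (7.2, 8.2)
  x^k = (0.0, 0.0), subgradient = b - a^T x = 17.0
  y^{k+1} = 1.7 + 0.1*17.0 = 3.4
Step 3: y^k = 3.4, reduced costs: (0.4, 1.4)
  x^k = (0.0, 0.0), subgradient = b - a^T x = 17.0
  y^{k+1} = 3.4 + 0.1*17.0 = 5.1
Dual objective at y_3 = 5.1: reduced costs (-6.4, -5.4), box minimizer x = (10.0, 10.0)
g(y_3) = b*y + (c1 - a1*y)*x1 + (c2 - a2*y)*x2 = 17*5.1 + (-6.4)*10.0 + (-5.4)*10.0 = 86.7 - 64.0 - 54.0 = -31.3


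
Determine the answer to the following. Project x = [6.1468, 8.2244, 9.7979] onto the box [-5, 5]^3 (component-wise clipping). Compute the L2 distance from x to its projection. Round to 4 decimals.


Project each component onto [-5, 5].
clip(6.1468) = 5.0, clip(8.2244) = 5.0, clip(9.7979) = 5.0
Projection = [5.0, 5.0, 5.0]
Squared diffs: [1.3152, 10.3968, 23.0198]
Distance = sqrt(34.7318) = 5.8934


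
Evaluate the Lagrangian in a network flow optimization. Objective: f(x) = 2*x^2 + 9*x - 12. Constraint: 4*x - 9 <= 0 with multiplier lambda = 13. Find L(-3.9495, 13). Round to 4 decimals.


Step 1: Evaluate f(x).
f(-3.9495) = 2*(-3.9495)^2 + 9*(-3.9495) - 12 = -16.3484
Step 2: Evaluate g(x).
g(-3.9495) = 4*-3.9495 - 9 = -24.798
Step 3: Compute Lagrangian.
L = -16.3484 + 13*-24.798 = -338.7224


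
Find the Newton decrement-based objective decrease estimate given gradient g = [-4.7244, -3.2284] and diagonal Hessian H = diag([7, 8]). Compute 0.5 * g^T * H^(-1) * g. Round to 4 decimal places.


Step 1: H is diagonal, so H^(-1) * g = [-0.6749, -0.4036].
Step 2: g^T H^(-1) g = sum_i g_i^2 / H_ii
  = (-4.7244)^2/7 + (-3.2284)^2/8
  = 3.1886 + 1.3028 = 4.4914
Step 3: Objective decrease = 0.5 * g^T H^(-1) g = 2.2457


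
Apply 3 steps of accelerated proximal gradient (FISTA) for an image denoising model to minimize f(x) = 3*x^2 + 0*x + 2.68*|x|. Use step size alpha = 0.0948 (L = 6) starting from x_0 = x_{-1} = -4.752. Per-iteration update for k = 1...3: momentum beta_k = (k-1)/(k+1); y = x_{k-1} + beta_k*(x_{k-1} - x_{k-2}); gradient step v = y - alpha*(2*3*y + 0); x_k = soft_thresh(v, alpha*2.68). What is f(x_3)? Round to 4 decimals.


FISTA on f(x) = 3*x^2 + 0*x + 2.68*|x|
L = 6, alpha = 0.0948
Iteration 1: beta = 0.0, y = -4.752 + 0.0*(-4.752 + 4.752) = -4.752
  grad(y) = -28.512, v = y - alpha*grad = -2.0491
  prox(v) = soft_thresh(-2.0491, 0.2541) = -1.795
Iteration 2: beta = 0.3333, y = -1.795 + 0.3333*(-1.795 + 4.752) = -0.8093
  grad(y) = -4.856, v = y - alpha*grad = -0.349
  prox(v) = soft_thresh(-0.349, 0.2541) = -0.0949
Iteration 3: beta = 0.5, y = -0.0949 + 0.5*(-0.0949 + 1.795) = 0.7551
  grad(y) = 4.5307, v = y - alpha*grad = 0.3256
  prox(v) = soft_thresh(0.3256, 0.2541) = 0.0715
f(x_3) = 3*0.0715^2 + 0*0.0715 + 2.68*|0.0715| = 0.2071


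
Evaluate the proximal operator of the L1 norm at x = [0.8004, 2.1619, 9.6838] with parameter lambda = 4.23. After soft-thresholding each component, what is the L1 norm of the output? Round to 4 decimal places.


Soft-thresholding with lambda = 4.23:
prox(0.8004) = sign(0.8004)*max(|0.8004| - 4.23, 0) = 0.0
prox(2.1619) = sign(2.1619)*max(|2.1619| - 4.23, 0) = 0.0
prox(9.6838) = sign(9.6838)*max(|9.6838| - 4.23, 0) = 5.4538
prox(x) = [0.0, 0.0, 5.4538]
||prox(x)||_1 = 0.0 + 0.0 + 5.4538 = 5.4538


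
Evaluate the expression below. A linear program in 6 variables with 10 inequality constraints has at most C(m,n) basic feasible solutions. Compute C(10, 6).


Each vertex corresponds to some choice of n active constraints out of m, so the number of vertices is at most C(m, n) = m! / (n!(m-n)!).
m = 10, n = 6
Numerator: 10 * 9 * 8 * 7 * 6 * 5
Denominator: 6! = 720
C(10, 6) = 210


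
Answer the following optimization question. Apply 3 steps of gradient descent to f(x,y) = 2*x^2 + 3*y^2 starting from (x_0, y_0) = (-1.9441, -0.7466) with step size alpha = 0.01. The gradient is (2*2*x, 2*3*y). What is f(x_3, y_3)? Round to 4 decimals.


Gradient descent on f(x,y) = 2*x^2 + 3*y^2.
Starting point: (-1.9441, -0.7466), alpha = 0.01
Step 1: grad_x = 2*2*-1.9441 = -7.7764, grad_y = 2*3*-0.7466 = -4.4796
  x_1 = -1.9441 - 0.01*-7.7764 = -1.8663
  y_1 = -0.7466 - 0.01*-4.4796 = -0.7018
Step 2: grad_x = 2*2*-1.8663 = -7.4653, grad_y = 2*3*-0.7018 = -4.2108
  x_2 = -1.8663 - 0.01*-7.4653 = -1.7917
  y_2 = -0.7018 - 0.01*-4.2108 = -0.6597
Step 3: grad_x = 2*2*-1.7917 = -7.1667, grad_y = 2*3*-0.6597 = -3.9582
  x_3 = -1.7917 - 0.01*-7.1667 = -1.72
  y_3 = -0.6597 - 0.01*-3.9582 = -0.6201
f(-1.72, -0.6201) = 2*(-1.72)^2 + 3*(-0.6201)^2 = 7.0705


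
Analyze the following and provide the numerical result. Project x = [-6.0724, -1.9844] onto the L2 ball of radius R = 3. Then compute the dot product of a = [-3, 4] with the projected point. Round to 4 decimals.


Step 1: Compute ||x|| (intermediates to 6 decimals).
||x|| = sqrt((-6.0724)^2 + (-1.9844)^2) = 6.388418
Step 2: Project.
Since ||x|| > R, scale = R/||x|| = 3/6.388418 = 0.4696, proj(x) = scale * x
proj(x) = [-2.851599, -0.931874]
Step 3: Dot product.
a^T * proj(x) = -3*(-2.851599) + 4*(-0.931874) = 4.8273


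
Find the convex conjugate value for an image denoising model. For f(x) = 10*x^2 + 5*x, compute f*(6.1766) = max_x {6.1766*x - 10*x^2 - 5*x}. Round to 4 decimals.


f*(y) = sup_x {y*x - a*x^2 - b*x} = sup_x {(y-b)*x - a*x^2}
FOC: (y - b) - 2a*x = 0 => x* = (y - b)/(2a)
x* = (6.1766 - 5)/(2*10) = 0.0588
f*(6.1766) = (y-b)^2/(4a) = (6.1766 - 5)^2/(4*10)
= 1.3844/40 = 0.0346


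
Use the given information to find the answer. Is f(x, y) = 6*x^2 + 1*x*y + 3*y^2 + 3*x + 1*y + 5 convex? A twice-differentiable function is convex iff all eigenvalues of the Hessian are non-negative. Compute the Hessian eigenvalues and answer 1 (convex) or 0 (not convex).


The Hessian of f(x,y) = 6*x^2 + 1*x*y + 3*y^2 + 3*x + 1*y + 5 is:
H = [[12, 1], [1, 6]]
Trace = 12 + 6 = 18
Determinant = 12*6 - (1)^2 = 71
Discriminant = (18)^2 - 4*71 = 40.0
Eigenvalues: lambda_1 = 5.8377, lambda_2 = 12.1623
The function is convex.

1


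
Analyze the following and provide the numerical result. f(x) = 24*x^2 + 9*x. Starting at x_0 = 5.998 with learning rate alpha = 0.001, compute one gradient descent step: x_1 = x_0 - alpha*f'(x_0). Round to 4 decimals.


We compute the gradient at x_0 and apply the update.
f'(x) = 48*x + 9
f'(5.998) = 48*5.998 + 9 = 296.904
x_1 = 5.998 - 0.001*296.904 = 5.7011


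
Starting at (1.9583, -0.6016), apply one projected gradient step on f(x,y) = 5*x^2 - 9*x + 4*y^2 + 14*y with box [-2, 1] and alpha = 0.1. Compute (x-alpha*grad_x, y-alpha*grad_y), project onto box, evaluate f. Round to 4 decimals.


Step 1: Compute gradient at (1.9583, -0.6016).
grad_x = 2*5*1.9583 - 9 = 10.583
grad_y = 2*4*-0.6016 + 14 = 9.1872
Step 2: Gradient step.
x_raw = 1.9583 - 0.1*10.583 = 0.9
y_raw = -0.6016 - 0.1*9.1872 = -1.5203
Step 3: Project onto [-2, 1].
x_proj = clip(0.9) = 0.9
y_proj = clip(-1.5203) = -1.5203
Step 4: Evaluate f.
f(0.9, -1.5203) = -16.089


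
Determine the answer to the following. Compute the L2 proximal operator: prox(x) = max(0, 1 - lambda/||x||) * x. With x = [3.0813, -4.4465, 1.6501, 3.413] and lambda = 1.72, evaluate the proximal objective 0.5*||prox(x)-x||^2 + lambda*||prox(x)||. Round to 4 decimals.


Step 1: Compute ||x||.
||x|| = 6.6058
Step 2: Compute scaling factor.
scale = max(0, 1 - 1.72/6.6058) = 0.7396
Step 3: prox(x) = [2.279, -3.2887, 1.2205, 2.5243]
||prox(x)|| = 4.8858
Step 4: Proximal objective.
0.5*||prox-x||^2 = 1.4792
lambda*||prox|| = 8.4036
Total = 9.8829


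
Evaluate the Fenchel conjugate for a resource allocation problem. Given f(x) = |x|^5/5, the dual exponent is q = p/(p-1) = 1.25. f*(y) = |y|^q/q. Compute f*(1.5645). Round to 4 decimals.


The conjugate exponent q satisfies 1/p + 1/q = 1.
p = 5, so q = 5/(5 - 1) = 1.25
|y|^q = 1.5645^1.25 = 1.7497
f*(1.5645) = 1.7497 / 1.25 = 1.3998


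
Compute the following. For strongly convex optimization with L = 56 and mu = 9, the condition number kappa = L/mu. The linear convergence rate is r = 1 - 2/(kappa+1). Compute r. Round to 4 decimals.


Step 1: Compute the condition number.
kappa = L/mu = 56/9 = 6.2222
Step 2: Compute the convergence rate.
r = 1 - 2/(kappa + 1) = 1 - 2*mu/(L + mu) = (L - mu)/(L + mu) = 47/65 = 0.7231


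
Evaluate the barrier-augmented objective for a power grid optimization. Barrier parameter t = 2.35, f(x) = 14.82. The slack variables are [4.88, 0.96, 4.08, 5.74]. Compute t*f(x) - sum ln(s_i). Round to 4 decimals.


Step 1: Compute log-barrier.
ln values: [1.5851, -0.0408, 1.4061, 1.7475]
phi = -(1.5851 - 0.0408 + 1.4061 + 1.7475) = -4.6979
Step 2: Compute augmented objective.
t*f(x) = 2.35*14.82 = 34.827
Total = 34.827 - 4.6979 = 30.1291


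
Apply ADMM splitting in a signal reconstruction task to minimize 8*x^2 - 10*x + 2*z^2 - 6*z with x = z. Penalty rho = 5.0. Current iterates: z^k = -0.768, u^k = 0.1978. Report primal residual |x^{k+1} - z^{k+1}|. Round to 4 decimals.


ADMM iteration with rho = 5.0, z^k = -0.768, u^k = 0.1978
Step 1: x-update.
Minimize 8*x^2 - 10*x + (5.0/2)*(x + 0.768 + 0.1978)^2
FOC: (2*8 + 5.0)*x = 10 + 5.0*(-0.768 - 0.1978)
x^{k+1} = 0.2462
Step 2: z-update.
Minimize 2*z^2 - 6*z + (5.0/2)*(0.2462 - z + 0.1978)^2
FOC: (2*2 + 5.0)*z = 6 + 5.0*(0.2462 + 0.1978)
z^{k+1} = 0.9134
Step 3: u-update.
u^{k+1} = 0.1978 + 0.2462 - 0.9134 = -0.4693
Step 4: Primal residual = |0.2462 - 0.9134| = 0.6671


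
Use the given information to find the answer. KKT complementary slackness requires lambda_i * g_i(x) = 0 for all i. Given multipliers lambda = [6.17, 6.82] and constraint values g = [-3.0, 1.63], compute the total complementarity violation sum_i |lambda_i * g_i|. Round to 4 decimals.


KKT complementary slackness check:
lambda_1 * g_1 = 6.17 * -3.0 = -18.51
lambda_2 * g_2 = 6.82 * 1.63 = 11.1166
Total violation = 18.51 + 11.1166 = 29.6266


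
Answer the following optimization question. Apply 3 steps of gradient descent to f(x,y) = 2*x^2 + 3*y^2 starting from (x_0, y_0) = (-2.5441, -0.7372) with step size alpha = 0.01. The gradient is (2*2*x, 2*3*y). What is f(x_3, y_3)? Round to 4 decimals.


Gradient descent on f(x,y) = 2*x^2 + 3*y^2.
Starting point: (-2.5441, -0.7372), alpha = 0.01
Step 1: grad_x = 2*2*-2.5441 = -10.1764, grad_y = 2*3*-0.7372 = -4.4232
  x_1 = -2.5441 - 0.01*-10.1764 = -2.4423
  y_1 = -0.7372 - 0.01*-4.4232 = -0.693
Step 2: grad_x = 2*2*-2.4423 = -9.7693, grad_y = 2*3*-0.693 = -4.1578
  x_2 = -2.4423 - 0.01*-9.7693 = -2.3446
  y_2 = -0.693 - 0.01*-4.1578 = -0.6514
Step 3: grad_x = 2*2*-2.3446 = -9.3786, grad_y = 2*3*-0.6514 = -3.9083
  x_3 = -2.3446 - 0.01*-9.3786 = -2.2509
  y_3 = -0.6514 - 0.01*-3.9083 = -0.6123
f(-2.2509, -0.6123) = 2*(-2.2509)^2 + 3*(-0.6123)^2 = 11.2575


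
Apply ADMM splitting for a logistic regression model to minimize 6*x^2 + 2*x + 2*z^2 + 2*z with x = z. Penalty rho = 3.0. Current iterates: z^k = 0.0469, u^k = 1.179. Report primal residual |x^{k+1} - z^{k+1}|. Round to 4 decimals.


ADMM iteration with rho = 3.0, z^k = 0.0469, u^k = 1.179
Step 1: x-update.
Minimize 6*x^2 + 2*x + (3.0/2)*(x - 0.0469 + 1.179)^2
FOC: (2*6 + 3.0)*x = -2 + 3.0*(0.0469 - 1.179)
x^{k+1} = -0.3598
Step 2: z-update.
Minimize 2*z^2 + 2*z + (3.0/2)*(-0.3598 - z + 1.179)^2
FOC: (2*2 + 3.0)*z = -2 + 3.0*(-0.3598 + 1.179)
z^{k+1} = 0.0654
Step 3: u-update.
u^{k+1} = 1.179 - 0.3598 - 0.0654 = 0.7539
Step 4: Primal residual = |-0.3598 - 0.0654| = 0.4251


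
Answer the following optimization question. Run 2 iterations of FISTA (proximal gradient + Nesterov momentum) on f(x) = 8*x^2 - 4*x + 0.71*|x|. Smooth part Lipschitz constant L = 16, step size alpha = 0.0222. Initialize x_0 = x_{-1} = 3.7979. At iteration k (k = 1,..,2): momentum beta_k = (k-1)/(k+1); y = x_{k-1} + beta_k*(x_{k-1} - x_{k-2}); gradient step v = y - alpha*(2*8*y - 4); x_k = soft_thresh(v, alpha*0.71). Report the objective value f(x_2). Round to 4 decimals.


FISTA on f(x) = 8*x^2 - 4*x + 0.71*|x|
L = 16, alpha = 0.0222
Iteration 1: beta = 0.0, y = 3.7979 + 0.0*(3.7979 - 3.7979) = 3.7979
  grad(y) = 56.7664, v = y - alpha*grad = 2.5377
  prox(v) = soft_thresh(2.5377, 0.0158) = 2.5219
Iteration 2: beta = 0.3333, y = 2.5219 + 0.3333*(2.5219 - 3.7979) = 2.0966
  grad(y) = 29.5456, v = y - alpha*grad = 1.4407
  prox(v) = soft_thresh(1.4407, 0.0158) = 1.4249
f(x_2) = 8*1.4249^2 - 4*1.4249 + 0.71*|1.4249| = 11.5553


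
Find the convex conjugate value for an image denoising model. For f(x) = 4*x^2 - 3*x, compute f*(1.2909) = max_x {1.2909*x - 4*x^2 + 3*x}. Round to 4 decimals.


f*(y) = sup_x {y*x - a*x^2 - b*x} = sup_x {(y-b)*x - a*x^2}
FOC: (y - b) - 2a*x = 0 => x* = (y - b)/(2a)
x* = (1.2909 + 3)/(2*4) = 0.5364
f*(1.2909) = (y-b)^2/(4a) = (1.2909 + 3)^2/(4*4)
= 18.4118/16 = 1.1507


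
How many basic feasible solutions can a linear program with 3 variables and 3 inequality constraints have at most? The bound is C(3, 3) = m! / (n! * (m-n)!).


Each vertex corresponds to some choice of n active constraints out of m, so the number of vertices is at most C(m, n) = m! / (n!(m-n)!).
m = 3, n = 3
Numerator: 3 * 2 * 1
Denominator: 3! = 6
C(3, 3) = 1


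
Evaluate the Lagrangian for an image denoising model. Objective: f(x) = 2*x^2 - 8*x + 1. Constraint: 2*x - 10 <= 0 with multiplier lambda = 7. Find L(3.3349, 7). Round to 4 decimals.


Step 1: Evaluate f(x).
f(3.3349) = 2*3.3349^2 - 8*3.3349 + 1 = -3.4361
Step 2: Evaluate g(x).
g(3.3349) = 2*3.3349 - 10 = -3.3302
Step 3: Compute Lagrangian.
L = -3.4361 + 7*-3.3302 = -26.7475


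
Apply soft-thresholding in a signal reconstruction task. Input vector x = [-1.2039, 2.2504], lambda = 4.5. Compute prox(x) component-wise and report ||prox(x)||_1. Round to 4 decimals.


Soft-thresholding with lambda = 4.5:
prox(-1.2039) = sign(-1.2039)*max(|-1.2039| - 4.5, 0) = 0.0
prox(2.2504) = sign(2.2504)*max(|2.2504| - 4.5, 0) = 0.0
prox(x) = [0.0, 0.0]
||prox(x)||_1 = 0.0 + 0.0 = 0.0
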